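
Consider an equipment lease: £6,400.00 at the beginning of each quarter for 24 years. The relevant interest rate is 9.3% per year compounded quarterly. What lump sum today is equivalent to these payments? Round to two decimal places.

This is an annuity due: 96 payments of £6,400.00 at the beginning of each quarter.
Periodic rate r = 0.093/4 per quarter; n is counted in quarters.
PV = PMT × [(1 − (1+r)^−n)/r] × (1+r) = 6,400 × [1 − (1+r)^−96] / r × (1+r) = £250,659.63

£250,659.63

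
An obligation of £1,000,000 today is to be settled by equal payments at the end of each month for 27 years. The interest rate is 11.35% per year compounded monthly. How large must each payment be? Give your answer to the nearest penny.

£9,928.49

Level ordinary annuity; solve PV = PMT × [(1 − (1+r)^−n)/r] for PMT.
Periodic rate r = 0.1135/12 per month; n is counted in months.
With n = 324: PMT = 1,000,000 / ([(1 − (1+r)^−n)/r]) = £9,928.49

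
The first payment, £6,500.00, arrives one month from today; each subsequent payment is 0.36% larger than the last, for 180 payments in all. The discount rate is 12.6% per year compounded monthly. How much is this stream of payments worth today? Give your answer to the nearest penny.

Periodic rate r = 0.126/12 per month; n is counted in months.
Growing ordinary annuity: PV = PMT₁ × [1 − ((1+g)/(1+r))^n] / (r − g) = 6,500 × [1 − ((1+0.0036)/(1+r))^180] / (r − 0.0036) = £667,590.81.

£667,590.81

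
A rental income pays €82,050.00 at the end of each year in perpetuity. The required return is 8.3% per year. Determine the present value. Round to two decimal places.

€988,554.22

Periodic rate r = 0.083 per year.
Level perpetuity: PV = PMT / r = 82,050 / (0.083) = €988,554.22.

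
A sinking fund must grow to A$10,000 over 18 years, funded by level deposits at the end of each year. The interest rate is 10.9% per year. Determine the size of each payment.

A$200.43

Level ordinary annuity; solve FV = PMT × [((1+r)^n − 1)/r] for PMT.
Periodic rate r = 0.109 per year.
With n = 18: PMT = 10,000 / ([((1+r)^n − 1)/r]) = A$200.43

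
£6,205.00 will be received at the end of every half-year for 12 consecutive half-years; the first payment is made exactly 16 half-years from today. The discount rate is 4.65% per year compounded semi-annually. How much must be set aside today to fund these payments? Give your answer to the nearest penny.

£45,570.25

Ordinary annuity of 12 payments, first payment at period 16.
Periodic rate r = 0.0465/2 per half-year; n is counted in half-years.
The ordinary-annuity PV formula values the stream one period before the first payment (period 15); discount that back 15 periods:
PV₀ = 6,205 × [1 − (1+r)^−12] / r × (1+r)^−15 = £45,570.25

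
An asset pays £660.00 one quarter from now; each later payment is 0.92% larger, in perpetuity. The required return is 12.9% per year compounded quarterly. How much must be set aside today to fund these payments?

£28,633.41

Periodic rate r = 0.129/4 per quarter.
Growing perpetuity (Gordon): PV = PMT₁ / (r − g) = 660 / (r − 0.0092) = £28,633.41.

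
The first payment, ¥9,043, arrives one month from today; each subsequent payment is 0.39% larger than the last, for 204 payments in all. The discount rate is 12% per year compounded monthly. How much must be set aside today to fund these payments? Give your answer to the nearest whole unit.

Periodic rate r = 0.12/12 per month; n is counted in months.
Growing ordinary annuity: PV = PMT₁ × [1 − ((1+g)/(1+r))^n] / (r − g) = 9,043 × [1 − ((1+0.0039)/(1+r))^204] / (r − 0.0039) = ¥1,051,660.

¥1,051,660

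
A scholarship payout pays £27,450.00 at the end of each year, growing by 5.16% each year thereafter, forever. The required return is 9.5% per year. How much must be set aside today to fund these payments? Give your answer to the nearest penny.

£632,488.48

Periodic rate r = 0.095 per year.
Growing perpetuity (Gordon): PV = PMT₁ / (r − g) = 27,450 / (r − 0.0516) = £632,488.48.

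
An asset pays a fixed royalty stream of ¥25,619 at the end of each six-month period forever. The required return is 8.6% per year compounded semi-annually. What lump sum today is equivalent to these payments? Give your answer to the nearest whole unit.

¥595,791

Periodic rate r = 0.086/2 per half-year.
Level perpetuity: PV = PMT / r = 25,619 / (0.086/2) = ¥595,791.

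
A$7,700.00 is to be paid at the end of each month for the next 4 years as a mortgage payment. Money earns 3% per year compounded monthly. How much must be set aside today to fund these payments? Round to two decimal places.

This is an ordinary annuity: 48 payments of A$7,700.00 at the end of each month.
Periodic rate r = 0.03/12 per month; n is counted in months.
PV = PMT × [(1 − (1+r)^−n)/r] = 7,700 × [1 − (1+r)^−48] / r = A$347,875.95

A$347,875.95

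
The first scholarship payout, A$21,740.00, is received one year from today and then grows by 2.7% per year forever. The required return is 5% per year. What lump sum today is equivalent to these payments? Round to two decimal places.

Periodic rate r = 0.05 per year.
Growing perpetuity (Gordon): PV = PMT₁ / (r − g) = 21,740 / (r − 0.027) = A$945,217.39.

A$945,217.39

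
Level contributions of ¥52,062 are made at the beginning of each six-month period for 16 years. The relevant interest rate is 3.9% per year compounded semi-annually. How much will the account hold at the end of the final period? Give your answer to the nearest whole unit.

¥2,327,783

This is an annuity due: 32 deposits of ¥52,062 at the beginning of each six-month period.
Periodic rate r = 0.039/2 per half-year; n is counted in half-years.
FV = PMT × [((1+r)^n − 1)/r] × (1+r) = 52,062 × [(1+r)^32 − 1] / r × (1+r) = ¥2,327,783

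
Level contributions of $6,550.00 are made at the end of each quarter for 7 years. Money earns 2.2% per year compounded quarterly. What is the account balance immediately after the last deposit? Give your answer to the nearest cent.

This is an ordinary annuity: 28 deposits of $6,550.00 at the end of each quarter.
Periodic rate r = 0.022/4 per quarter; n is counted in quarters.
FV = PMT × [((1+r)^n − 1)/r] = 6,550 × [(1+r)^28 − 1] / r = $197,689.46

$197,689.46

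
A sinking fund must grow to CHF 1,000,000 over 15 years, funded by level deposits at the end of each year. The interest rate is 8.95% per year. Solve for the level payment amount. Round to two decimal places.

Level ordinary annuity; solve FV = PMT × [((1+r)^n − 1)/r] for PMT.
Periodic rate r = 0.0895 per year.
With n = 15: PMT = 1,000,000 / ([((1+r)^n − 1)/r]) = CHF 34,192.93

CHF 34,192.93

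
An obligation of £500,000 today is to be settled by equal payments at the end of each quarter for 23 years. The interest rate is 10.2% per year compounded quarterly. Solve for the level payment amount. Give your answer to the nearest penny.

Level ordinary annuity; solve PV = PMT × [(1 − (1+r)^−n)/r] for PMT.
Periodic rate r = 0.102/4 per quarter; n is counted in quarters.
With n = 92: PMT = 500,000 / ([(1 − (1+r)^−n)/r]) = £14,144.81

£14,144.81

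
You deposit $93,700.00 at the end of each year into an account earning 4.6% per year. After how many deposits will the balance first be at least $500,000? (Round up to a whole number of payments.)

5 payments

Periodic rate r = 0.046 per year.
Ordinary annuity FV: 500,000 = 93,700 × [((1+r)^n − 1)/r].
(1+r)^n = 1 + 500,000 × r / 93,700, so n = ln(1 + 500,000·r/93,700) / ln(1+r) = 4.88.
Round up to a whole number of payments: n = 5.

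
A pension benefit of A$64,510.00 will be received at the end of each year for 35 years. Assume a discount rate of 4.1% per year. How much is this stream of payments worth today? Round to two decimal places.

This is an ordinary annuity: 35 payments of A$64,510.00 at the end of each year.
Periodic rate r = 0.041 per year.
PV = PMT × [(1 − (1+r)^−n)/r] = 64,510 × [1 − (1+r)^−35] / r = A$1,187,876.22

A$1,187,876.22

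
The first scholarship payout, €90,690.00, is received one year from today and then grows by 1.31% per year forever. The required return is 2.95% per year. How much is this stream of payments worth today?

Periodic rate r = 0.0295 per year.
Growing perpetuity (Gordon): PV = PMT₁ / (r − g) = 90,690 / (r − 0.0131) = €5,529,878.05.

€5,529,878.05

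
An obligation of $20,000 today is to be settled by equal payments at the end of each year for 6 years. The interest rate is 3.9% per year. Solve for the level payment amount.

Level ordinary annuity; solve PV = PMT × [(1 − (1+r)^−n)/r] for PMT.
Periodic rate r = 0.039 per year.
With n = 6: PMT = 20,000 / ([(1 − (1+r)^−n)/r]) = $3,802.83

$3,802.83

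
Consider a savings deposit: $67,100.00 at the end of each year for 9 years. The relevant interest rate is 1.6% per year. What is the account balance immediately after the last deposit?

This is an ordinary annuity: 9 deposits of $67,100.00 at the end of each year.
Periodic rate r = 0.016 per year.
FV = PMT × [((1+r)^n − 1)/r] = 67,100 × [(1+r)^9 − 1] / r = $644,027.71

$644,027.71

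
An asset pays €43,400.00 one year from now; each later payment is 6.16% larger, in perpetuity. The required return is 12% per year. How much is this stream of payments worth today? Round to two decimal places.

€743,150.68

Periodic rate r = 0.12 per year.
Growing perpetuity (Gordon): PV = PMT₁ / (r − g) = 43,400 / (r − 0.0616) = €743,150.68.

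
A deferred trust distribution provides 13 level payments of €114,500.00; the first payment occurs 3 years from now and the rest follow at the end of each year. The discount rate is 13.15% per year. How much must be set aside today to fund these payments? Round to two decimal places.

Ordinary annuity of 13 payments, first payment at period 3.
Periodic rate r = 0.1315 per year.
The ordinary-annuity PV formula values the stream one period before the first payment (period 2); discount that back 2 periods:
PV₀ = 114,500 × [1 − (1+r)^−13] / r × (1+r)^−2 = €543,619.03

€543,619.03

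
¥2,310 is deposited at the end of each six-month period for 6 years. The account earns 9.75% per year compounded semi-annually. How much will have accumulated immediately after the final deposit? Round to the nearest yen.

This is an ordinary annuity: 12 deposits of ¥2,310 at the end of each six-month period.
Periodic rate r = 0.0975/2 per half-year; n is counted in half-years.
FV = PMT × [((1+r)^n − 1)/r] = 2,310 × [(1+r)^12 − 1] / r = ¥36,504

¥36,504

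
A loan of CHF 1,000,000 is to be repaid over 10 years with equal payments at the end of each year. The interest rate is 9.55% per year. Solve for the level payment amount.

CHF 159,612.59

Level ordinary annuity; solve PV = PMT × [(1 − (1+r)^−n)/r] for PMT.
Periodic rate r = 0.0955 per year.
With n = 10: PMT = 1,000,000 / ([(1 − (1+r)^−n)/r]) = CHF 159,612.59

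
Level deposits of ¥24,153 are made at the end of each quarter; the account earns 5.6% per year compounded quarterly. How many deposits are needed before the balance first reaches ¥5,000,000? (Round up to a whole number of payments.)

98 payments

Periodic rate r = 0.056/4 per quarter; n is counted in quarters.
Ordinary annuity FV: 5,000,000 = 24,153 × [((1+r)^n − 1)/r].
(1+r)^n = 1 + 5,000,000 × r / 24,153, so n = ln(1 + 5,000,000·r/24,153) / ln(1+r) = 97.86.
Round up to a whole number of payments: n = 98.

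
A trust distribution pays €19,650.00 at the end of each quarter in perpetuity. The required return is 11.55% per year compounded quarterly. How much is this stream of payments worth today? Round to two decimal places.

Periodic rate r = 0.1155/4 per quarter.
Level perpetuity: PV = PMT / r = 19,650 / (0.1155/4) = €680,519.48.

€680,519.48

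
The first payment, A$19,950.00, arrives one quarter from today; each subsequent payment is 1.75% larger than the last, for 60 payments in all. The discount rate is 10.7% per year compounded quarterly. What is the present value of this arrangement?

Periodic rate r = 0.107/4 per quarter; n is counted in quarters.
Growing ordinary annuity: PV = PMT₁ × [1 − ((1+g)/(1+r))^n] / (r − g) = 19,950 × [1 − ((1+0.0175)/(1+r))^60] / (r − 0.0175) = A$903,663.05.

A$903,663.05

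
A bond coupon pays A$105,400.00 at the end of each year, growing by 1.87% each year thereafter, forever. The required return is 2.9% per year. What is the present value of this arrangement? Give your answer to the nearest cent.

Periodic rate r = 0.029 per year.
Growing perpetuity (Gordon): PV = PMT₁ / (r − g) = 105,400 / (r − 0.0187) = A$10,233,009.71.

A$10,233,009.71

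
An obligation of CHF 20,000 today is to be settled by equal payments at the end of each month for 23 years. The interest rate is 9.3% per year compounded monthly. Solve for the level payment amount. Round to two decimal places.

CHF 175.89

Level ordinary annuity; solve PV = PMT × [(1 − (1+r)^−n)/r] for PMT.
Periodic rate r = 0.093/12 per month; n is counted in months.
With n = 276: PMT = 20,000 / ([(1 − (1+r)^−n)/r]) = CHF 175.89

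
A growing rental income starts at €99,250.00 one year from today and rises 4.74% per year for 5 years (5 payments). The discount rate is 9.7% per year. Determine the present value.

€413,271.13

Periodic rate r = 0.097 per year.
Growing ordinary annuity: PV = PMT₁ × [1 − ((1+g)/(1+r))^n] / (r − g) = 99,250 × [1 − ((1+0.0474)/(1+r))^5] / (r − 0.0474) = €413,271.13.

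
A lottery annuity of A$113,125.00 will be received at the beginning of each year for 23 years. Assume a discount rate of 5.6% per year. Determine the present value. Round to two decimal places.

A$1,524,008.02

This is an annuity due: 23 payments of A$113,125.00 at the beginning of each year.
Periodic rate r = 0.056 per year.
PV = PMT × [(1 − (1+r)^−n)/r] × (1+r) = 113,125 × [1 − (1+r)^−23] / r × (1+r) = A$1,524,008.02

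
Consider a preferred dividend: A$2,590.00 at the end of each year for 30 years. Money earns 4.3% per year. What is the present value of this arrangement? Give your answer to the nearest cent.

This is an ordinary annuity: 30 payments of A$2,590.00 at the end of each year.
Periodic rate r = 0.043 per year.
PV = PMT × [(1 − (1+r)^−n)/r] = 2,590 × [1 − (1+r)^−30] / r = A$43,199.13

A$43,199.13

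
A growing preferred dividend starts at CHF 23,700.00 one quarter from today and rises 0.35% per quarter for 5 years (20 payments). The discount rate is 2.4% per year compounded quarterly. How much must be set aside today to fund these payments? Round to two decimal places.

Periodic rate r = 0.024/4 per quarter; n is counted in quarters.
Growing ordinary annuity: PV = PMT₁ × [1 − ((1+g)/(1+r))^n] / (r − g) = 23,700 × [1 − ((1+0.0035)/(1+r))^20] / (r − 0.0035) = CHF 460,213.47.

CHF 460,213.47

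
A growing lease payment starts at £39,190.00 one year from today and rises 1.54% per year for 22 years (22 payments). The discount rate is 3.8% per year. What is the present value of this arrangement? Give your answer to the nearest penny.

£665,649.47

Periodic rate r = 0.038 per year.
Growing ordinary annuity: PV = PMT₁ × [1 − ((1+g)/(1+r))^n] / (r − g) = 39,190 × [1 − ((1+0.0154)/(1+r))^22] / (r − 0.0154) = £665,649.47.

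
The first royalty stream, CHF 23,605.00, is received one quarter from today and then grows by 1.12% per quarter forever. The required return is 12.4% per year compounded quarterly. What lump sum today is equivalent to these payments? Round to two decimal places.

Periodic rate r = 0.124/4 per quarter.
Growing perpetuity (Gordon): PV = PMT₁ / (r − g) = 23,605 / (r − 0.0112) = CHF 1,192,171.72.

CHF 1,192,171.72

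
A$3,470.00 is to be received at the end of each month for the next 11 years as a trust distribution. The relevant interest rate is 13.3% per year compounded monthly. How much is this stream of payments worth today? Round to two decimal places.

This is an ordinary annuity: 132 payments of A$3,470.00 at the end of each month.
Periodic rate r = 0.133/12 per month; n is counted in months.
PV = PMT × [(1 − (1+r)^−n)/r] = 3,470 × [1 − (1+r)^−132] / r = A$240,005.58

A$240,005.58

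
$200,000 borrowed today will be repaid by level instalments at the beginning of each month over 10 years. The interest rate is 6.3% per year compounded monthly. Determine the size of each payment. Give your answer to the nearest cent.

$2,238.91

Level annuity due; solve PV = PMT × [(1 − (1+r)^−n)/r] × (1+r) for PMT.
Periodic rate r = 0.063/12 per month; n is counted in months.
With n = 120: PMT = 200,000 / ([(1 − (1+r)^−n)/r] × (1+r)) = $2,238.91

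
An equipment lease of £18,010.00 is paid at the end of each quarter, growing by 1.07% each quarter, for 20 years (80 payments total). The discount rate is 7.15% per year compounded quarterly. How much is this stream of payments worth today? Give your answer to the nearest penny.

£1,084,768.58

Periodic rate r = 0.0715/4 per quarter; n is counted in quarters.
Growing ordinary annuity: PV = PMT₁ × [1 − ((1+g)/(1+r))^n] / (r − g) = 18,010 × [1 − ((1+0.0107)/(1+r))^80] / (r − 0.0107) = £1,084,768.58.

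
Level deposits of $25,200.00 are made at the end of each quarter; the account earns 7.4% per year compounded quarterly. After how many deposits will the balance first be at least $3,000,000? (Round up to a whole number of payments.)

Periodic rate r = 0.074/4 per quarter; n is counted in quarters.
Ordinary annuity FV: 3,000,000 = 25,200 × [((1+r)^n − 1)/r].
(1+r)^n = 1 + 3,000,000 × r / 25,200, so n = ln(1 + 3,000,000·r/25,200) / ln(1+r) = 63.49.
Round up to a whole number of payments: n = 64.

64 payments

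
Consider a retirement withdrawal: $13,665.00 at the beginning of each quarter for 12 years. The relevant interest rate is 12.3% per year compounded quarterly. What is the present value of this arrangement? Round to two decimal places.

This is an annuity due: 48 payments of $13,665.00 at the beginning of each quarter.
Periodic rate r = 0.123/4 per quarter; n is counted in quarters.
PV = PMT × [(1 − (1+r)^−n)/r] × (1+r) = 13,665 × [1 − (1+r)^−48] / r × (1+r) = $351,012.47

$351,012.47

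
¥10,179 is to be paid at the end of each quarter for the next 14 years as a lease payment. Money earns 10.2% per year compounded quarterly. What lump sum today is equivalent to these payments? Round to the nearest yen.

¥301,730

This is an ordinary annuity: 56 payments of ¥10,179 at the end of each quarter.
Periodic rate r = 0.102/4 per quarter; n is counted in quarters.
PV = PMT × [(1 − (1+r)^−n)/r] = 10,179 × [1 − (1+r)^−56] / r = ¥301,730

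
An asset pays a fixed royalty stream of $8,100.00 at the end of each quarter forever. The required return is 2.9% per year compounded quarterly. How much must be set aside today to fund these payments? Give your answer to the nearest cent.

$1,117,241.38

Periodic rate r = 0.029/4 per quarter.
Level perpetuity: PV = PMT / r = 8,100 / (0.029/4) = $1,117,241.38.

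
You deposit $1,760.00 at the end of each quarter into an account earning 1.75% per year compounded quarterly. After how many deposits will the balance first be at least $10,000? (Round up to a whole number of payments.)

6 payments

Periodic rate r = 0.0175/4 per quarter; n is counted in quarters.
Ordinary annuity FV: 10,000 = 1,760 × [((1+r)^n − 1)/r].
(1+r)^n = 1 + 10,000 × r / 1,760, so n = ln(1 + 10,000·r/1,760) / ln(1+r) = 5.62.
Round up to a whole number of payments: n = 6.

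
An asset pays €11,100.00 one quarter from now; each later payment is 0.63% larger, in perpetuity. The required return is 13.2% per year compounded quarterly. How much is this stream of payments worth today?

€415,730.34

Periodic rate r = 0.132/4 per quarter.
Growing perpetuity (Gordon): PV = PMT₁ / (r − g) = 11,100 / (r − 0.0063) = €415,730.34.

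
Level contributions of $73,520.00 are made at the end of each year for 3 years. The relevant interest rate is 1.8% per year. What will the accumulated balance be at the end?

This is an ordinary annuity: 3 deposits of $73,520.00 at the end of each year.
Periodic rate r = 0.018 per year.
FV = PMT × [((1+r)^n − 1)/r] = 73,520 × [(1+r)^3 − 1] / r = $224,553.90

$224,553.90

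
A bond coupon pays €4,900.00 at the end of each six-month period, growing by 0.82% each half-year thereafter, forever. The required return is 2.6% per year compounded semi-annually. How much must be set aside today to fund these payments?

Periodic rate r = 0.026/2 per half-year.
Growing perpetuity (Gordon): PV = PMT₁ / (r − g) = 4,900 / (r − 0.0082) = €1,020,833.33.

€1,020,833.33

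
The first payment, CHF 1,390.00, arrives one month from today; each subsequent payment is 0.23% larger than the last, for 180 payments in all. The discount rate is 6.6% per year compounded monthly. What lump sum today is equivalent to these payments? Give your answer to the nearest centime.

CHF 189,647.49

Periodic rate r = 0.066/12 per month; n is counted in months.
Growing ordinary annuity: PV = PMT₁ × [1 − ((1+g)/(1+r))^n] / (r − g) = 1,390 × [1 − ((1+0.0023)/(1+r))^180] / (r − 0.0023) = CHF 189,647.49.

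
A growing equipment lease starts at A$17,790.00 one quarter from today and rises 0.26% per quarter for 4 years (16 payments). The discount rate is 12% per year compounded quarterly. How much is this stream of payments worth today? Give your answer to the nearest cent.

Periodic rate r = 0.12/4 per quarter; n is counted in quarters.
Growing ordinary annuity: PV = PMT₁ × [1 − ((1+g)/(1+r))^n] / (r − g) = 17,790 × [1 − ((1+0.0026)/(1+r))^16] / (r − 0.0026) = A$227,502.69.

A$227,502.69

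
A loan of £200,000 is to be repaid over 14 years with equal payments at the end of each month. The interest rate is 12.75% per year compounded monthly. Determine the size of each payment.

Level ordinary annuity; solve PV = PMT × [(1 − (1+r)^−n)/r] for PMT.
Periodic rate r = 0.1275/12 per month; n is counted in months.
With n = 168: PMT = 200,000 / ([(1 − (1+r)^−n)/r]) = £2,558.34

£2,558.34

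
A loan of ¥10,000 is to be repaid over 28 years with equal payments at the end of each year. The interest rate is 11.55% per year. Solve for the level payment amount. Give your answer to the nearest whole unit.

Level ordinary annuity; solve PV = PMT × [(1 − (1+r)^−n)/r] for PMT.
Periodic rate r = 0.1155 per year.
With n = 28: PMT = 10,000 / ([(1 − (1+r)^−n)/r]) = ¥1,212

¥1,212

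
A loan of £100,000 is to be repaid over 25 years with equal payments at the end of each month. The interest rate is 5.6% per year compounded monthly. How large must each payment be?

£620.07

Level ordinary annuity; solve PV = PMT × [(1 − (1+r)^−n)/r] for PMT.
Periodic rate r = 0.056/12 per month; n is counted in months.
With n = 300: PMT = 100,000 / ([(1 − (1+r)^−n)/r]) = £620.07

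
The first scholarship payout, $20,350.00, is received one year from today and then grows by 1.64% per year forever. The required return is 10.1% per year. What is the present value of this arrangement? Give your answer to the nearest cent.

$240,543.74

Periodic rate r = 0.101 per year.
Growing perpetuity (Gordon): PV = PMT₁ / (r − g) = 20,350 / (r − 0.0164) = $240,543.74.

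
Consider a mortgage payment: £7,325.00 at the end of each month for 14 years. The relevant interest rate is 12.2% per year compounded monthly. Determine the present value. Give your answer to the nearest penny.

This is an ordinary annuity: 168 payments of £7,325.00 at the end of each month.
Periodic rate r = 0.122/12 per month; n is counted in months.
PV = PMT × [(1 − (1+r)^−n)/r] = 7,325 × [1 − (1+r)^−168] / r = £588,787.67

£588,787.67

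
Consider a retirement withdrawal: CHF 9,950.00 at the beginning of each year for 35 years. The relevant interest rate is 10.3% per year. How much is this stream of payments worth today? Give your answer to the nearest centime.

CHF 103,105.12

This is an annuity due: 35 payments of CHF 9,950.00 at the beginning of each year.
Periodic rate r = 0.103 per year.
PV = PMT × [(1 − (1+r)^−n)/r] × (1+r) = 9,950 × [1 − (1+r)^−35] / r × (1+r) = CHF 103,105.12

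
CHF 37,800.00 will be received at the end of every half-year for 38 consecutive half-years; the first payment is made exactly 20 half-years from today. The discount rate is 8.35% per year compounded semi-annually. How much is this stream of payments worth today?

Ordinary annuity of 38 payments, first payment at period 20.
Periodic rate r = 0.0835/2 per half-year; n is counted in half-years.
The ordinary-annuity PV formula values the stream one period before the first payment (period 19); discount that back 19 periods:
PV₀ = 37,800 × [1 − (1+r)^−38] / r × (1+r)^−19 = CHF 328,259.37

CHF 328,259.37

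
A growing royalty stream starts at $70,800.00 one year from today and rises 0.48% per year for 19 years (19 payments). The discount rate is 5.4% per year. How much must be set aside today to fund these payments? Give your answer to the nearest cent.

$858,782.01

Periodic rate r = 0.054 per year.
Growing ordinary annuity: PV = PMT₁ × [1 − ((1+g)/(1+r))^n] / (r − g) = 70,800 × [1 − ((1+0.0048)/(1+r))^19] / (r − 0.0048) = $858,782.01.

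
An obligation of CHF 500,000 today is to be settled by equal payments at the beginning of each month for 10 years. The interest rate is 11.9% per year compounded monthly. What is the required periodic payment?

CHF 7,074.52

Level annuity due; solve PV = PMT × [(1 − (1+r)^−n)/r] × (1+r) for PMT.
Periodic rate r = 0.119/12 per month; n is counted in months.
With n = 120: PMT = 500,000 / ([(1 − (1+r)^−n)/r] × (1+r)) = CHF 7,074.52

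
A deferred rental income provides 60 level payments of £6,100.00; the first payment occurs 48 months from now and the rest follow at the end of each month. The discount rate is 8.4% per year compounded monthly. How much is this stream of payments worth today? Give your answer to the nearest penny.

Ordinary annuity of 60 payments, first payment at period 48.
Periodic rate r = 0.084/12 per month; n is counted in months.
The ordinary-annuity PV formula values the stream one period before the first payment (period 47); discount that back 47 periods:
PV₀ = 6,100 × [1 − (1+r)^−60] / r × (1+r)^−47 = £214,714.55

£214,714.55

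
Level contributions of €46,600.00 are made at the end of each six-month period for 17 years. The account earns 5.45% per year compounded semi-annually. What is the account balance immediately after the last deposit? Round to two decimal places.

€2,555,787.01

This is an ordinary annuity: 34 deposits of €46,600.00 at the end of each six-month period.
Periodic rate r = 0.0545/2 per half-year; n is counted in half-years.
FV = PMT × [((1+r)^n − 1)/r] = 46,600 × [(1+r)^34 − 1] / r = €2,555,787.01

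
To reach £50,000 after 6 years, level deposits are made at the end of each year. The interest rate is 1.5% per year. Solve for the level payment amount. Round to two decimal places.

£8,026.26

Level ordinary annuity; solve FV = PMT × [((1+r)^n − 1)/r] for PMT.
Periodic rate r = 0.015 per year.
With n = 6: PMT = 50,000 / ([((1+r)^n − 1)/r]) = £8,026.26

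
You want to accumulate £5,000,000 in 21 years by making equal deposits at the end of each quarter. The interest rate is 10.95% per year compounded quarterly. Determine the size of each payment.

Level ordinary annuity; solve FV = PMT × [((1+r)^n − 1)/r] for PMT.
Periodic rate r = 0.1095/4 per quarter; n is counted in quarters.
With n = 84: PMT = 5,000,000 / ([((1+r)^n − 1)/r]) = £15,794.94

£15,794.94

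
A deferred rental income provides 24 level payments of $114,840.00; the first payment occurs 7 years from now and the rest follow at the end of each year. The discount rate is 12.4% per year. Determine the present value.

$431,499.08

Ordinary annuity of 24 payments, first payment at period 7.
Periodic rate r = 0.124 per year.
The ordinary-annuity PV formula values the stream one period before the first payment (period 6); discount that back 6 periods:
PV₀ = 114,840 × [1 − (1+r)^−24] / r × (1+r)^−6 = $431,499.08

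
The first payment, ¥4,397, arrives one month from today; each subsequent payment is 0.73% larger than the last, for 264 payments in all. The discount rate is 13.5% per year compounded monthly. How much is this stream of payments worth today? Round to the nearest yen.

¥717,034

Periodic rate r = 0.135/12 per month; n is counted in months.
Growing ordinary annuity: PV = PMT₁ × [1 − ((1+g)/(1+r))^n] / (r − g) = 4,397 × [1 − ((1+0.0073)/(1+r))^264] / (r − 0.0073) = ¥717,034.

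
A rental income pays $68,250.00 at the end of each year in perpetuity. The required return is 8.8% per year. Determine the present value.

$775,568.18

Periodic rate r = 0.088 per year.
Level perpetuity: PV = PMT / r = 68,250 / (0.088) = $775,568.18.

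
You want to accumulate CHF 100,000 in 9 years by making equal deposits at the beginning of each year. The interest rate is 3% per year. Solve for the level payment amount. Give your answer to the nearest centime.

Level annuity due; solve FV = PMT × [((1+r)^n − 1)/r] × (1+r) for PMT.
Periodic rate r = 0.03 per year.
With n = 9: PMT = 100,000 / ([((1+r)^n − 1)/r] × (1+r)) = CHF 9,556.69

CHF 9,556.69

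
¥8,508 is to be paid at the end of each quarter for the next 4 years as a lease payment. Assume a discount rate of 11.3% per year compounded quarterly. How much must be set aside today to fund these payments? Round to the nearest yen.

This is an ordinary annuity: 16 payments of ¥8,508 at the end of each quarter.
Periodic rate r = 0.113/4 per quarter; n is counted in quarters.
PV = PMT × [(1 − (1+r)^−n)/r] = 8,508 × [1 − (1+r)^−16] / r = ¥108,314

¥108,314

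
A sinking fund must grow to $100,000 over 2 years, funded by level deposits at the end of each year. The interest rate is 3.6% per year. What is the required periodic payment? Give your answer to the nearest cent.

$49,115.91

Level ordinary annuity; solve FV = PMT × [((1+r)^n − 1)/r] for PMT.
Periodic rate r = 0.036 per year.
With n = 2: PMT = 100,000 / ([((1+r)^n − 1)/r]) = $49,115.91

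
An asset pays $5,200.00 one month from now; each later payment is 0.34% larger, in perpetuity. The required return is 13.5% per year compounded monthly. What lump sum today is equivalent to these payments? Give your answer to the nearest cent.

Periodic rate r = 0.135/12 per month.
Growing perpetuity (Gordon): PV = PMT₁ / (r − g) = 5,200 / (r − 0.0034) = $662,420.38.

$662,420.38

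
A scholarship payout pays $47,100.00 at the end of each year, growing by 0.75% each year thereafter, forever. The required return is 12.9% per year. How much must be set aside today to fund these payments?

Periodic rate r = 0.129 per year.
Growing perpetuity (Gordon): PV = PMT₁ / (r − g) = 47,100 / (r − 0.0075) = $387,654.32.

$387,654.32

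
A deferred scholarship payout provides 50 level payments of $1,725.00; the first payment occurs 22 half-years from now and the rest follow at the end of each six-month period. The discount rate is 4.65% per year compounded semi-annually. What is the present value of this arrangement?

$31,277.94

Ordinary annuity of 50 payments, first payment at period 22.
Periodic rate r = 0.0465/2 per half-year; n is counted in half-years.
The ordinary-annuity PV formula values the stream one period before the first payment (period 21); discount that back 21 periods:
PV₀ = 1,725 × [1 − (1+r)^−50] / r × (1+r)^−21 = $31,277.94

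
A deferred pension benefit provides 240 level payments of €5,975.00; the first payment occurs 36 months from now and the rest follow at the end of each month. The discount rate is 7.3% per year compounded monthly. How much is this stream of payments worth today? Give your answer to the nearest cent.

Ordinary annuity of 240 payments, first payment at period 36.
Periodic rate r = 0.073/12 per month; n is counted in months.
The ordinary-annuity PV formula values the stream one period before the first payment (period 35); discount that back 35 periods:
PV₀ = 5,975 × [1 − (1+r)^−240] / r × (1+r)^−35 = €609,049.75

€609,049.75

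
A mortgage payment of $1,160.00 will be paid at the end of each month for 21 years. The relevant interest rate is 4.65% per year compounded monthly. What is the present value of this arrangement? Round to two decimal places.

This is an ordinary annuity: 252 payments of $1,160.00 at the end of each month.
Periodic rate r = 0.0465/12 per month; n is counted in months.
PV = PMT × [(1 − (1+r)^−n)/r] = 1,160 × [1 − (1+r)^−252] / r = $186,396.77

$186,396.77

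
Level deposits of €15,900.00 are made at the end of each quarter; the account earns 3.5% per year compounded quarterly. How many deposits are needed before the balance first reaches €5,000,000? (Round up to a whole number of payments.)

Periodic rate r = 0.035/4 per quarter; n is counted in quarters.
Ordinary annuity FV: 5,000,000 = 15,900 × [((1+r)^n − 1)/r].
(1+r)^n = 1 + 5,000,000 × r / 15,900, so n = ln(1 + 5,000,000·r/15,900) / ln(1+r) = 151.77.
Round up to a whole number of payments: n = 152.

152 payments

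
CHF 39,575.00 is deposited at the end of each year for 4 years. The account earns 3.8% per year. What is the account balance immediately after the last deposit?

CHF 167,553.86

This is an ordinary annuity: 4 deposits of CHF 39,575.00 at the end of each year.
Periodic rate r = 0.038 per year.
FV = PMT × [((1+r)^n − 1)/r] = 39,575 × [(1+r)^4 − 1] / r = CHF 167,553.86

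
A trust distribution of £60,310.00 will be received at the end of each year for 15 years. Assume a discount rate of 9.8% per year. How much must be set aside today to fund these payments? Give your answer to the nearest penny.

This is an ordinary annuity: 15 payments of £60,310.00 at the end of each year.
Periodic rate r = 0.098 per year.
PV = PMT × [(1 − (1+r)^−n)/r] = 60,310 × [1 − (1+r)^−15] / r = £464,007.37

£464,007.37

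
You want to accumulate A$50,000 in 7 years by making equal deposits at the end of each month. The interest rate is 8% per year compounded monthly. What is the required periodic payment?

Level ordinary annuity; solve FV = PMT × [((1+r)^n − 1)/r] for PMT.
Periodic rate r = 0.08/12 per month; n is counted in months.
With n = 84: PMT = 50,000 / ([((1+r)^n − 1)/r]) = A$445.98

A$445.98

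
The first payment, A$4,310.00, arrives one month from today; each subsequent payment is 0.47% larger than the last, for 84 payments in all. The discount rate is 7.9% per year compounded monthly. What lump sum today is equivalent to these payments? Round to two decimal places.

Periodic rate r = 0.079/12 per month; n is counted in months.
Growing ordinary annuity: PV = PMT₁ × [1 − ((1+g)/(1+r))^n] / (r − g) = 4,310 × [1 − ((1+0.0047)/(1+r))^84] / (r − 0.0047) = A$333,120.35.

A$333,120.35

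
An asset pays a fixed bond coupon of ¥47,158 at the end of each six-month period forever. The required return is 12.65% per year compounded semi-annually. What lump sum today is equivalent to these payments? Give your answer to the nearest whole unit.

Periodic rate r = 0.1265/2 per half-year.
Level perpetuity: PV = PMT / r = 47,158 / (0.1265/2) = ¥745,581.

¥745,581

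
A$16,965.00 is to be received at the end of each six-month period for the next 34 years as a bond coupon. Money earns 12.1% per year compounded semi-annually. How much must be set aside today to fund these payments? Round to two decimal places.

This is an ordinary annuity: 68 payments of A$16,965.00 at the end of each six-month period.
Periodic rate r = 0.121/2 per half-year; n is counted in half-years.
PV = PMT × [(1 − (1+r)^−n)/r] = 16,965 × [1 − (1+r)^−68] / r = A$275,248.19

A$275,248.19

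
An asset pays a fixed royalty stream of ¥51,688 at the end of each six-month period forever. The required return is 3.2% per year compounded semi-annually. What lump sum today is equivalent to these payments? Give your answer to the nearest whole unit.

Periodic rate r = 0.032/2 per half-year.
Level perpetuity: PV = PMT / r = 51,688 / (0.032/2) = ¥3,230,500.

¥3,230,500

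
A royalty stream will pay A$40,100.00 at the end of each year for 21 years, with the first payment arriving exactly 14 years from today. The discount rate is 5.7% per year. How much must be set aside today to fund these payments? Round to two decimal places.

A$235,374.99

Ordinary annuity of 21 payments, first payment at period 14.
Periodic rate r = 0.057 per year.
The ordinary-annuity PV formula values the stream one period before the first payment (period 13); discount that back 13 periods:
PV₀ = 40,100 × [1 − (1+r)^−21] / r × (1+r)^−13 = A$235,374.99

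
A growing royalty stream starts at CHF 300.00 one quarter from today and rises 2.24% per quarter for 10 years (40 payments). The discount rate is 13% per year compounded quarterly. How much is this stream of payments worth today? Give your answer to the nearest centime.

Periodic rate r = 0.13/4 per quarter; n is counted in quarters.
Growing ordinary annuity: PV = PMT₁ × [1 − ((1+g)/(1+r))^n] / (r − g) = 300 × [1 − ((1+0.0224)/(1+r))^40] / (r − 0.0224) = CHF 9,656.81.

CHF 9,656.81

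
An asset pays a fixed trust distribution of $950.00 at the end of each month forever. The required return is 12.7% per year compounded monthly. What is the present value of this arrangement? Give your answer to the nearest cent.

$89,763.78

Periodic rate r = 0.127/12 per month.
Level perpetuity: PV = PMT / r = 950 / (0.127/12) = $89,763.78.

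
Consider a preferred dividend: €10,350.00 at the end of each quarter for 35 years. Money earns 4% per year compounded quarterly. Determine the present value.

This is an ordinary annuity: 140 payments of €10,350.00 at the end of each quarter.
Periodic rate r = 0.04/4 per quarter; n is counted in quarters.
PV = PMT × [(1 − (1+r)^−n)/r] = 10,350 × [1 − (1+r)^−140] / r = €777,991.18

€777,991.18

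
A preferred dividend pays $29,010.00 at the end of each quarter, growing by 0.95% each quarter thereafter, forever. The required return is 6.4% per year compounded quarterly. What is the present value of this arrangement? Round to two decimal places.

Periodic rate r = 0.064/4 per quarter.
Growing perpetuity (Gordon): PV = PMT₁ / (r − g) = 29,010 / (r − 0.0095) = $4,463,076.92.

$4,463,076.92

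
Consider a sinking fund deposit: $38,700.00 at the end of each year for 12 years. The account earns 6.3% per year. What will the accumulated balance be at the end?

$664,417.01

This is an ordinary annuity: 12 deposits of $38,700.00 at the end of each year.
Periodic rate r = 0.063 per year.
FV = PMT × [((1+r)^n − 1)/r] = 38,700 × [(1+r)^12 − 1] / r = $664,417.01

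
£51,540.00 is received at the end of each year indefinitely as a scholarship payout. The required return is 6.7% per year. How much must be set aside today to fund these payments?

Periodic rate r = 0.067 per year.
Level perpetuity: PV = PMT / r = 51,540 / (0.067) = £769,253.73.

£769,253.73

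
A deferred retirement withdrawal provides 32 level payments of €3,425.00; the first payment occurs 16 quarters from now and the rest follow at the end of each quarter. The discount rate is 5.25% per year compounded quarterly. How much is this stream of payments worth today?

€73,209.61

Ordinary annuity of 32 payments, first payment at period 16.
Periodic rate r = 0.0525/4 per quarter; n is counted in quarters.
The ordinary-annuity PV formula values the stream one period before the first payment (period 15); discount that back 15 periods:
PV₀ = 3,425 × [1 − (1+r)^−32] / r × (1+r)^−15 = €73,209.61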